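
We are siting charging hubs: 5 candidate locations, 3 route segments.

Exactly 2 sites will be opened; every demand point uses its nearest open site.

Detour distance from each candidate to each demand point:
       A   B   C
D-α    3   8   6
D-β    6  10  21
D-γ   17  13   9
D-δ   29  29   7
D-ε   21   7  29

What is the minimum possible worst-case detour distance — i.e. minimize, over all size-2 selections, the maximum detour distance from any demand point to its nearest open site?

Open {D-α, D-ε}.
  Farthest demand point is B at detour distance 7 (to D-ε); all others are ≤ 7.
With {D-α, D-β} the worst case is 8.
With {D-α, D-γ} the worst case is 8.
No size-2 selection achieves below 7.

7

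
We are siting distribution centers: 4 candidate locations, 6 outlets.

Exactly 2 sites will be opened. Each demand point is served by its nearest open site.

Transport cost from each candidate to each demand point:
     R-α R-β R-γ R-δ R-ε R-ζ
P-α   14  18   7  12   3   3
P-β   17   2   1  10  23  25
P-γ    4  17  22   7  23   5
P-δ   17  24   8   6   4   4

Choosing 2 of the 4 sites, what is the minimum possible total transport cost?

Open {P-α, P-β}.
  R-α→P-α 14, R-β→P-β 2, R-γ→P-β 1, R-δ→P-β 10, R-ε→P-α 3, R-ζ→P-α 3  ⇒ total 33.
Compare {P-β, P-δ}: total 34.
Compare {P-α, P-γ}: total 41.
No size-2 selection does better; minimum is 33.

33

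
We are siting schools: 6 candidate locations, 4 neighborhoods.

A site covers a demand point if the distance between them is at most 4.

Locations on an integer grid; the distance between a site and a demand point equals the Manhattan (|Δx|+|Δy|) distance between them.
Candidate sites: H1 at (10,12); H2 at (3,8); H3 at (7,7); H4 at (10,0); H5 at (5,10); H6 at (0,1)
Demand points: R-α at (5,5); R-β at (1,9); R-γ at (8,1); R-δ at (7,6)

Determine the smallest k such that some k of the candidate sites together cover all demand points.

3

Coverage sets (demand points within 4 of each site):
  H1: {}
  H2: {R-β}
  H3: {R-α, R-δ}
  H4: {R-γ}
  H5: {}
  H6: {}
No 2 sites suffice: every size-2 union leaves at least one demand point uncovered.
But {H2, H3, H4} covers everything, so the minimum is 3.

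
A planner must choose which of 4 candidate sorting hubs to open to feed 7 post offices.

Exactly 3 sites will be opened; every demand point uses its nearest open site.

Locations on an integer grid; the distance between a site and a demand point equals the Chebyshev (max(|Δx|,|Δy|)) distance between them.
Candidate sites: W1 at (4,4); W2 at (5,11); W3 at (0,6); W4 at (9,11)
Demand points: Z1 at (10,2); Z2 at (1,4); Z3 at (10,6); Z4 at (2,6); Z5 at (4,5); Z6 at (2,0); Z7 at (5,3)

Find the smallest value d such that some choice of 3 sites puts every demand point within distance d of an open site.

Open {W1, W2, W3}.
  Farthest demand point is Z1 at distance 6 (to W1); all others are ≤ 6.
With {W1, W2, W4} the worst case is 6.
With {W1, W3, W4} the worst case is 6.
No size-3 selection achieves below 6.

6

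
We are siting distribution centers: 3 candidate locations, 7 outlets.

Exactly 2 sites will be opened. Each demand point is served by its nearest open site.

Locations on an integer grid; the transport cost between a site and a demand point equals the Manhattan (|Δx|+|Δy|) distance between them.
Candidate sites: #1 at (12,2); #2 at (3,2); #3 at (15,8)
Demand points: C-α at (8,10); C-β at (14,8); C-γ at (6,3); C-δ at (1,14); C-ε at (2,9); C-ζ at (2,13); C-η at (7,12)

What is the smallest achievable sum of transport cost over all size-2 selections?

60

Open {#2, #3}.
  C-α→#3 9, C-β→#3 1, C-γ→#2 4, C-δ→#2 14, C-ε→#2 8, C-ζ→#2 12, C-η→#3 12  ⇒ total 60.
Compare {#1, #2}: total 72.
Compare {#1, #3}: total 81.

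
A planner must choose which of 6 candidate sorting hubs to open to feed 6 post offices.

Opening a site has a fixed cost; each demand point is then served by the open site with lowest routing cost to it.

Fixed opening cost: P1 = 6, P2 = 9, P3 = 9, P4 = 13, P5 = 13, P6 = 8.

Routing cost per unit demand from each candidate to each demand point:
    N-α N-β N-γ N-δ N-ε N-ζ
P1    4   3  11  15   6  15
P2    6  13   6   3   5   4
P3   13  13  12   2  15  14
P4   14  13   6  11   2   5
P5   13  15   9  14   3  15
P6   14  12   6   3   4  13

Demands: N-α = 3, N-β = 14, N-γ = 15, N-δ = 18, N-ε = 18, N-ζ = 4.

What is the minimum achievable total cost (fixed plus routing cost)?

Open {P1, P3, P4}: assign each demand point to its cheapest open site.
  N-α→P1 3×4=12, N-β→P1 14×3=42, N-γ→P4 15×6=90, N-δ→P3 18×2=36, N-ε→P4 18×2=36, N-ζ→P4 4×5=20
  routing cost 236, fixed 28 → total 264.
Compare {P1, P2, P3, P4}: routing cost 232 + fixed 37 = 269.
Compare {P1, P3, P4, P6}: routing cost 236 + fixed 36 = 272.
Compare {P1, P3, P4, P5}: routing cost 236 + fixed 41 = 277.
All other subsets cost ≥ 269. Minimum total cost: 264.

264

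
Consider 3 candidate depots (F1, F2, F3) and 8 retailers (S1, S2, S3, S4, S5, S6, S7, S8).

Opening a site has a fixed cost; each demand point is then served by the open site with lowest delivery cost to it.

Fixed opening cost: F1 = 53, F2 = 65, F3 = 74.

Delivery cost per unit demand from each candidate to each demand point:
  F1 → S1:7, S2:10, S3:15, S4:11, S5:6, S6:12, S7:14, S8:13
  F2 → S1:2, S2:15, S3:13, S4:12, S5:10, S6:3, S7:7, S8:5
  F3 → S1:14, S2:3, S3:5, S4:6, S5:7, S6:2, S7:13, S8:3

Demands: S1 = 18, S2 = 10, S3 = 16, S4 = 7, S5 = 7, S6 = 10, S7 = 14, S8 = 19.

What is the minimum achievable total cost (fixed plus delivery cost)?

Open {F2, F3}: assign each demand point to its cheapest open site.
  S1→F2 18×2=36, S2→F3 10×3=30, S3→F3 16×5=80, S4→F3 7×6=42, S5→F3 7×7=49, S6→F3 10×2=20, S7→F2 14×7=98, S8→F3 19×3=57
  delivery cost 412, fixed 139 → total 551.
Compare {F1, F2, F3}: delivery cost 405 + fixed 192 = 597.
Compare {F1, F3}: delivery cost 579 + fixed 127 = 706.
Compare {F3}: delivery cost 712 + fixed 74 = 786.
All other subsets cost ≥ 597. Minimum total cost: 551.

551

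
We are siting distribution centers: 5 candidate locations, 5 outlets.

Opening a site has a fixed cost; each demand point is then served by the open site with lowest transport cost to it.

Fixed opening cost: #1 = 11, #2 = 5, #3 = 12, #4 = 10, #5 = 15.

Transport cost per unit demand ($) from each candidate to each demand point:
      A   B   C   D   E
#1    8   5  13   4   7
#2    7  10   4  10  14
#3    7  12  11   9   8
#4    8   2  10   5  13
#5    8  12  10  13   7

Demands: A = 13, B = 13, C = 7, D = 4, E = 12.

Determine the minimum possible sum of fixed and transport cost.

271

Open {#1, #2, #4}: assign each demand point to its cheapest open site.
  A→#2 13×7=91, B→#4 13×2=26, C→#2 7×4=28, D→#1 4×4=16, E→#1 12×7=84
  transport cost 245, fixed 26 → total 271.
Compare {#2, #4, #5}: transport cost 249 + fixed 30 = 279.
Compare {#1, #2, #3, #4}: transport cost 245 + fixed 38 = 283.
Compare {#1, #2, #4, #5}: transport cost 245 + fixed 41 = 286.
All other subsets cost ≥ 279. Minimum total cost: 271.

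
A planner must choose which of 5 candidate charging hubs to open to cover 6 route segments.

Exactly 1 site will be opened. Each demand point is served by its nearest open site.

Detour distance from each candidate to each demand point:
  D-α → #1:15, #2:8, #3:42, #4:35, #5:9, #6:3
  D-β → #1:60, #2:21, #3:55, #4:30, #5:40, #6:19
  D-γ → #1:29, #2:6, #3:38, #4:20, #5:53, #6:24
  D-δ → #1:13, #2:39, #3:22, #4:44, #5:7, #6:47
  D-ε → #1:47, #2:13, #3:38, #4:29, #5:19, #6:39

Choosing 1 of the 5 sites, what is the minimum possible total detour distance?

112

Open {D-α}.
  #1→D-α 15, #2→D-α 8, #3→D-α 42, #4→D-α 35, #5→D-α 9, #6→D-α 3  ⇒ total 112.
Compare {D-γ}: total 170.
Compare {D-δ}: total 172.
No size-1 selection does better; minimum is 112.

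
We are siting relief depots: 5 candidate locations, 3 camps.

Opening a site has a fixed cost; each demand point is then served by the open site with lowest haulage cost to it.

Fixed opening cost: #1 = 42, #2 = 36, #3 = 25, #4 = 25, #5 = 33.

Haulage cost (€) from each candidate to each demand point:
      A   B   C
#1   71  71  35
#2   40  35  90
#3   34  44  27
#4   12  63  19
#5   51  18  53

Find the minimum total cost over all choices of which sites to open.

Open {#4, #5}: assign each demand point to its cheapest open site.
  A→#4 12, B→#5 18, C→#4 19
  haulage cost 49, fixed 58 → total 107.
Compare {#4}: haulage cost 94 + fixed 25 = 119.
Compare {#3, #4}: haulage cost 75 + fixed 50 = 125.
Compare {#2, #4}: haulage cost 66 + fixed 61 = 127.
All other subsets cost ≥ 119. Minimum total cost: 107.

107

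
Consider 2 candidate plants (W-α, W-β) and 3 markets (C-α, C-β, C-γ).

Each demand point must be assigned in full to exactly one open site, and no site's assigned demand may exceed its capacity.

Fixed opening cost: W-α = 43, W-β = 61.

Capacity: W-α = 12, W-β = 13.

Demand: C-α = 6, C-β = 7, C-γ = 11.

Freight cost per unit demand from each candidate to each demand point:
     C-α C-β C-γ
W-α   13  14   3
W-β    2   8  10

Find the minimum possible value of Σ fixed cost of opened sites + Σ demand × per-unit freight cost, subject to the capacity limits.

Open {W-α, W-β}; cheapest assignment that respects the capacities:
  W-α (cap 12, load 11): C-γ — cost 11×3 = 33
  W-β (cap 13, load 13): C-α, C-β — cost 6×2 + 7×8 = 68
  Shipping 101, fixed 104 → total 205.
  Any other capacity-feasible assignment to {W-α, W-β} ships for at least 101.
Total demand is 24 and no other set of sites has combined capacity ≥ 24, so {W-α, W-β} is the only feasible choice of open sites. Minimum: 205.

205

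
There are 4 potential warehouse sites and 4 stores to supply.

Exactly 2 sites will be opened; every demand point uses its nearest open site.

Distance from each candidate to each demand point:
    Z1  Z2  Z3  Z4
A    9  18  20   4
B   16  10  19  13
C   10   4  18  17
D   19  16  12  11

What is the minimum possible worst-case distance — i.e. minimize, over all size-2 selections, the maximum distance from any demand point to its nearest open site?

Open {C, D}.
  Farthest demand point is Z3 at distance 12 (to D); all others are ≤ 12.
With {A, D} the worst case is 16.
With {B, D} the worst case is 16.
No size-2 selection achieves below 12.

12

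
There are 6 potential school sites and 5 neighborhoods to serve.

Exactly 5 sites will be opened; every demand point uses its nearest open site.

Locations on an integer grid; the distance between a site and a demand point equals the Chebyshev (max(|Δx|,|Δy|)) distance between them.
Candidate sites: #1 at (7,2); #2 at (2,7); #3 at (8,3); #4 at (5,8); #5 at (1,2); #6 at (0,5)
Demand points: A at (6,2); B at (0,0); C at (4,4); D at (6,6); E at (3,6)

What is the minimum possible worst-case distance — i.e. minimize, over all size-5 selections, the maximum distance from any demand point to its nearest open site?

Open {#1, #2, #3, #4, #5}.
  Farthest demand point is C at distance 3 (to #1); all others are ≤ 3.
With {#1, #2, #3, #5, #6} the worst case is 3.
With {#1, #2, #4, #5, #6} the worst case is 3.
No size-5 selection achieves below 3.

3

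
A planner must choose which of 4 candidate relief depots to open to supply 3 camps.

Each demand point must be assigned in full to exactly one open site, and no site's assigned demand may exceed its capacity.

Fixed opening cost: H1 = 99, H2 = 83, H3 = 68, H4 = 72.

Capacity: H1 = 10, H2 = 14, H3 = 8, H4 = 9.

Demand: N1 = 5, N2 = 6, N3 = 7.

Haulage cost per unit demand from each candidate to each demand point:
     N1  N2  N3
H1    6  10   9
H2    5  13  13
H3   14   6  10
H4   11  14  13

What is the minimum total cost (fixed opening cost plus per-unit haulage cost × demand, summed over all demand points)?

Open {H2, H3}; cheapest assignment that respects the capacities:
  H2 (cap 14, load 12): N1, N3 — cost 5×5 + 7×13 = 116
  H3 (cap 8, load 6): N2 — cost 6×6 = 36
  Shipping 152, fixed 151 → total 303.
  Any other capacity-feasible assignment to {H2, H3} ships for at least 152.
Compare {H1, H2}: its best feasible assignment gives total 348.
Compare {H2, H4}: its best feasible assignment gives total 349.
Every other set of open sites that can feasibly serve all demand totals ≥ 348 even under its best assignment. Minimum: 303.

303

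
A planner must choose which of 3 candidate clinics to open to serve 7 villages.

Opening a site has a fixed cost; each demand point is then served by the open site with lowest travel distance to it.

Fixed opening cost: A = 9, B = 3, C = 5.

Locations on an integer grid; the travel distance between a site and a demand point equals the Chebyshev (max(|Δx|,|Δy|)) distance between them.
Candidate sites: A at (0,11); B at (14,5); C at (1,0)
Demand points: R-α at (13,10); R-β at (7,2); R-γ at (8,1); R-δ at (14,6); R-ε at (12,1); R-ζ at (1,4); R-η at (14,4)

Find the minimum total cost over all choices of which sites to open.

Open {B, C}: assign each demand point to its cheapest open site.
  R-α→B 5, R-β→C 6, R-γ→B 6, R-δ→B 1, R-ε→B 4, R-ζ→C 4, R-η→B 1
  travel distance 27, fixed 8 → total 35.
Compare {B}: travel distance 37 + fixed 3 = 40.
Compare {A, B}: travel distance 31 + fixed 12 = 43.
Compare {A, B, C}: travel distance 27 + fixed 17 = 44.
All other subsets cost ≥ 40. Minimum total cost: 35.

35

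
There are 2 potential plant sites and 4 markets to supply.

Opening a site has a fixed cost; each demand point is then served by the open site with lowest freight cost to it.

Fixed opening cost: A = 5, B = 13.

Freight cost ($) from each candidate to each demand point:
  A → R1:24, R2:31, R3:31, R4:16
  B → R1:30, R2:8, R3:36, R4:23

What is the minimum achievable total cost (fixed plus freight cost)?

97

Open {A, B}: assign each demand point to its cheapest open site.
  R1→A 24, R2→B 8, R3→A 31, R4→A 16
  freight cost 79, fixed 18 → total 97.
Compare {A}: freight cost 102 + fixed 5 = 107.
Compare {B}: freight cost 97 + fixed 13 = 110.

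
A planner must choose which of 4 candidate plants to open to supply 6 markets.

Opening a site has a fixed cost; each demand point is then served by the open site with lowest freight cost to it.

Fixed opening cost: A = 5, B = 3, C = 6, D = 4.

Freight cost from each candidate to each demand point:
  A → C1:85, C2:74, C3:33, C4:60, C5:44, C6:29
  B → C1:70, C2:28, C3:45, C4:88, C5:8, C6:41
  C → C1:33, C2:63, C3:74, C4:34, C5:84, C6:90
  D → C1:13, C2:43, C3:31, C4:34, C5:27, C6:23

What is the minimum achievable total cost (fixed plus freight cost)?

Open {B, D}: assign each demand point to its cheapest open site.
  C1→D 13, C2→B 28, C3→D 31, C4→D 34, C5→B 8, C6→D 23
  freight cost 137, fixed 7 → total 144.
Compare {A, B, D}: freight cost 137 + fixed 12 = 149.
Compare {B, C, D}: freight cost 137 + fixed 13 = 150.
Compare {A, B, C, D}: freight cost 137 + fixed 18 = 155.
All other subsets cost ≥ 149. Minimum total cost: 144.

144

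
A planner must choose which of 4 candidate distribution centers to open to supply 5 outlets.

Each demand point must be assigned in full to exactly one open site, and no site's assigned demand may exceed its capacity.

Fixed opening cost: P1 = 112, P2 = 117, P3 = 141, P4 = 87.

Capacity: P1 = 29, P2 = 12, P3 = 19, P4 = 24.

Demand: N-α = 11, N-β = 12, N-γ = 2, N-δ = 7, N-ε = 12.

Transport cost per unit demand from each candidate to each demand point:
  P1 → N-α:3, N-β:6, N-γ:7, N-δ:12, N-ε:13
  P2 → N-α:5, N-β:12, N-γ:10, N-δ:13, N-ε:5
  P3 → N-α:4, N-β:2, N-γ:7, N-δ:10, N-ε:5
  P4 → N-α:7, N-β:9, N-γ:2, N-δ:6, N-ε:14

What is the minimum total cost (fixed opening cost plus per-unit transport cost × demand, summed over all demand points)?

502

Open {P1, P3}; cheapest assignment that respects the capacities:
  P1 (cap 29, load 25): N-α, N-β, N-γ — cost 11×3 + 12×6 + 2×7 = 119
  P3 (cap 19, load 19): N-δ, N-ε — cost 7×10 + 12×5 = 130
  Shipping 249, fixed 253 → total 502.
  Any other capacity-feasible assignment to {P1, P3} ships for at least 249.
Compare {P1, P4}: its best feasible assignment gives total 518.
Compare {P1, P2, P4}: its best feasible assignment gives total 527.
Every other set of open sites that can feasibly serve all demand totals ≥ 518 even under its best assignment. Minimum: 502.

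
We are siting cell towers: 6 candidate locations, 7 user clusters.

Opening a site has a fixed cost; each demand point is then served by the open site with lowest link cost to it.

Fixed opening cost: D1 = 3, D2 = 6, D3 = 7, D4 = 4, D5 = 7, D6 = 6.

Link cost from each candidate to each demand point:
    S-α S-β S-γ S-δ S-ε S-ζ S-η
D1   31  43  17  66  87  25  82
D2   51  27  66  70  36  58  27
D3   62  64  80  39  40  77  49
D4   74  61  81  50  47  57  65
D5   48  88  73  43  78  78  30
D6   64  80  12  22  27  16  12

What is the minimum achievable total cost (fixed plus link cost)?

162

Open {D1, D2, D6}: assign each demand point to its cheapest open site.
  S-α→D1 31, S-β→D2 27, S-γ→D6 12, S-δ→D6 22, S-ε→D6 27, S-ζ→D6 16, S-η→D6 12
  link cost 147, fixed 15 → total 162.
Compare {D1, D2, D4, D6}: link cost 147 + fixed 19 = 166.
Compare {D1, D2, D3, D6}: link cost 147 + fixed 22 = 169.
Compare {D1, D2, D5, D6}: link cost 147 + fixed 22 = 169.
All other subsets cost ≥ 166. Minimum total cost: 162.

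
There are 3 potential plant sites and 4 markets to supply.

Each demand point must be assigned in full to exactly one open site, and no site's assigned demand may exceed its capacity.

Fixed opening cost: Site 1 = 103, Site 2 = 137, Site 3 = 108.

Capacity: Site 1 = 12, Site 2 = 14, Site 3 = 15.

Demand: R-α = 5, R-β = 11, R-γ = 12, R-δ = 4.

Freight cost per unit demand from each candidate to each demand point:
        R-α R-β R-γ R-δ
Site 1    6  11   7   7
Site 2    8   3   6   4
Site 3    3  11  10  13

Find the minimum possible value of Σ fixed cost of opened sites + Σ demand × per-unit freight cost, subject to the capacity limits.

532

Open {Site 1, Site 2, Site 3}; cheapest assignment that respects the capacities:
  Site 1 (cap 12, load 12): R-γ — cost 12×7 = 84
  Site 2 (cap 14, load 11): R-β — cost 11×3 = 33
  Site 3 (cap 15, load 9): R-α, R-δ — cost 5×3 + 4×13 = 67
  Shipping 184, fixed 348 → total 532.
  Any other capacity-feasible assignment to {Site 1, Site 2, Site 3} ships for at least 184.
Total demand is 32 and no other set of sites has combined capacity ≥ 32, so {Site 1, Site 2, Site 3} is the only feasible choice of open sites. Minimum: 532.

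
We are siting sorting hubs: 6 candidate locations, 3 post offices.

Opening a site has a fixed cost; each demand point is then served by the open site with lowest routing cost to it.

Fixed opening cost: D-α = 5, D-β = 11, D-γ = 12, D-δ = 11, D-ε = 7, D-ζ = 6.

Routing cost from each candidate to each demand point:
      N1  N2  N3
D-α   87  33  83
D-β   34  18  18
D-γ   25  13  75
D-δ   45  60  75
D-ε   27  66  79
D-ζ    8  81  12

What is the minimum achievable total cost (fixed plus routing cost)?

Open {D-γ, D-ζ}: assign each demand point to its cheapest open site.
  N1→D-ζ 8, N2→D-γ 13, N3→D-ζ 12
  routing cost 33, fixed 18 → total 51.
Compare {D-β, D-ζ}: routing cost 38 + fixed 17 = 55.
Compare {D-α, D-γ, D-ζ}: routing cost 33 + fixed 23 = 56.
Compare {D-γ, D-ε, D-ζ}: routing cost 33 + fixed 25 = 58.
All other subsets cost ≥ 55. Minimum total cost: 51.

51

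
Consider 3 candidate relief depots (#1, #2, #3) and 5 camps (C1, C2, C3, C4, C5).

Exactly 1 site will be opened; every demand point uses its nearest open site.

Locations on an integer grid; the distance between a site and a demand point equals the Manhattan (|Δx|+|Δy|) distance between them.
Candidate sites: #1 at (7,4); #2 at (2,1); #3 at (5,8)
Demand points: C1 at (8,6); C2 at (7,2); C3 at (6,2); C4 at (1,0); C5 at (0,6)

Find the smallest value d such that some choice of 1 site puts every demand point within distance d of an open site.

Open {#1}.
  Farthest demand point is C4 at distance 10 (to #1); all others are ≤ 10.
With {#2} the worst case is 11.
With {#3} the worst case is 12.
No size-1 selection achieves below 10.

10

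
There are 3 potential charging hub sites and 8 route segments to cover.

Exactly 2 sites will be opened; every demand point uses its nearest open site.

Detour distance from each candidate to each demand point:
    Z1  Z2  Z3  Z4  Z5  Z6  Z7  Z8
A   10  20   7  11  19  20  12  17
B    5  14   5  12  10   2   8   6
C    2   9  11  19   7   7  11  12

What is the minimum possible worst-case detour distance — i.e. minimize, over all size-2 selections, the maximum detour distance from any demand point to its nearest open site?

12

Open {A, C}.
  Farthest demand point is Z8 at detour distance 12 (to C); all others are ≤ 12.
With {B, C} the worst case is 12.
With {A, B} the worst case is 14.
No size-2 selection achieves below 12.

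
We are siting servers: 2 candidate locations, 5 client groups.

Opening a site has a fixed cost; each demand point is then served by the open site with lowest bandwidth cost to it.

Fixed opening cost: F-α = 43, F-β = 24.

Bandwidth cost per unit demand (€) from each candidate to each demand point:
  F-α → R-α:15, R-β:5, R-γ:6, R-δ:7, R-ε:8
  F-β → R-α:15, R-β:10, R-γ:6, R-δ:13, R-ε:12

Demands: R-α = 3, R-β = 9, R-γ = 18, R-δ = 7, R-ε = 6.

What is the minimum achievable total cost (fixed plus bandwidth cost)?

Open {F-α}: assign each demand point to its cheapest open site.
  R-α→F-α 3×15=45, R-β→F-α 9×5=45, R-γ→F-α 18×6=108, R-δ→F-α 7×7=49, R-ε→F-α 6×8=48
  bandwidth cost 295, fixed 43 → total 338.
Compare {F-α, F-β}: bandwidth cost 295 + fixed 67 = 362.
Compare {F-β}: bandwidth cost 406 + fixed 24 = 430.

338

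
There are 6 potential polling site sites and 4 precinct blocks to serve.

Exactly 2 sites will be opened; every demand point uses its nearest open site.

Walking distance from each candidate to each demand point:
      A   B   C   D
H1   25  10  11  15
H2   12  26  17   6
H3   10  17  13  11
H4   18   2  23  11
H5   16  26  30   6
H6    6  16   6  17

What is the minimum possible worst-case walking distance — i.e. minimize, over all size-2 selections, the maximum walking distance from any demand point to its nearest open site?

Open {H1, H3}.
  Farthest demand point is C at walking distance 11 (to H1); all others are ≤ 11.
With {H4, H6} the worst case is 11.
With {H1, H2} the worst case is 12.
No size-2 selection achieves below 11.

11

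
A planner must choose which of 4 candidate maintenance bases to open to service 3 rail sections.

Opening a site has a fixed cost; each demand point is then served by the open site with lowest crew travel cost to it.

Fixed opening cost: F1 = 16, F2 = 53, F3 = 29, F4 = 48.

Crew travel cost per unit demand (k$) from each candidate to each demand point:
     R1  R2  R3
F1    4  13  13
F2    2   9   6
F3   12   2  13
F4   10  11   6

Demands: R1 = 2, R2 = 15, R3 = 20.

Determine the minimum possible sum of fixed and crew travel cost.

236

Open {F2, F3}: assign each demand point to its cheapest open site.
  R1→F2 2×2=4, R2→F3 15×2=30, R3→F2 20×6=120
  crew travel cost 154, fixed 82 → total 236.
Compare {F3, F4}: crew travel cost 170 + fixed 77 = 247.
Compare {F1, F3, F4}: crew travel cost 158 + fixed 93 = 251.
Compare {F1, F2, F3}: crew travel cost 154 + fixed 98 = 252.
All other subsets cost ≥ 247. Minimum total cost: 236.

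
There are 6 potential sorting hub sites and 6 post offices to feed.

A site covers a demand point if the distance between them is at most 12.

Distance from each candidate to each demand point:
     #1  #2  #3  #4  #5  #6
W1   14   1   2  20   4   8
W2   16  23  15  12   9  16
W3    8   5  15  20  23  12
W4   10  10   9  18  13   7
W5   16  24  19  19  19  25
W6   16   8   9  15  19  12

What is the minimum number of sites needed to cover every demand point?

2

Coverage sets (demand points within 12 of each site):
  W1: {#2, #3, #5, #6}
  W2: {#4, #5}
  W3: {#1, #2, #6}
  W4: {#1, #2, #3, #6}
  W5: {}
  W6: {#2, #3, #6}
No single site covers all 6 demand points.
But {W2, W4} covers everything, so the minimum is 2.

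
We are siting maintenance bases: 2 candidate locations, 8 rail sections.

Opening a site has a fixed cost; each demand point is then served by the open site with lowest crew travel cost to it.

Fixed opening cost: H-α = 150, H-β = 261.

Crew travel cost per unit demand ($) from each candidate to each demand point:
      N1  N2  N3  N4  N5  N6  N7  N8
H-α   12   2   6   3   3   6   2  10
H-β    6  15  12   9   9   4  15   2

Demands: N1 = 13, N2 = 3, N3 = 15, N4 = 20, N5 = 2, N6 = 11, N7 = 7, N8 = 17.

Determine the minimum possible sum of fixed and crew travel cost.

718

Open {H-α}: assign each demand point to its cheapest open site.
  N1→H-α 13×12=156, N2→H-α 3×2=6, N3→H-α 15×6=90, N4→H-α 20×3=60, N5→H-α 2×3=6, N6→H-α 11×6=66, N7→H-α 7×2=14, N8→H-α 17×10=170
  crew travel cost 568, fixed 150 → total 718.
Compare {H-α, H-β}: crew travel cost 332 + fixed 411 = 743.
Compare {H-β}: crew travel cost 684 + fixed 261 = 945.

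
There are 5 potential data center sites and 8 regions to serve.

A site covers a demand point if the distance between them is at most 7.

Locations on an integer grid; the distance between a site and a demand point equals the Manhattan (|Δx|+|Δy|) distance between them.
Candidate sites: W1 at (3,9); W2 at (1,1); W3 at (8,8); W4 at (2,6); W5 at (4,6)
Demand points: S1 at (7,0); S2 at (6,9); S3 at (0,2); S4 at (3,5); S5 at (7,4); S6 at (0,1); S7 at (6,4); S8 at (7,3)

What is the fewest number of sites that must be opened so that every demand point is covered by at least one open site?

2

Coverage sets (demand points within 7 of each site):
  W1: {S2, S4}
  W2: {S1, S3, S4, S6}
  W3: {S2, S5, S7, S8}
  W4: {S2, S3, S4, S5, S6, S7}
  W5: {S2, S4, S5, S7, S8}
No single site covers all 8 demand points.
But {W2, W3} covers everything, so the minimum is 2.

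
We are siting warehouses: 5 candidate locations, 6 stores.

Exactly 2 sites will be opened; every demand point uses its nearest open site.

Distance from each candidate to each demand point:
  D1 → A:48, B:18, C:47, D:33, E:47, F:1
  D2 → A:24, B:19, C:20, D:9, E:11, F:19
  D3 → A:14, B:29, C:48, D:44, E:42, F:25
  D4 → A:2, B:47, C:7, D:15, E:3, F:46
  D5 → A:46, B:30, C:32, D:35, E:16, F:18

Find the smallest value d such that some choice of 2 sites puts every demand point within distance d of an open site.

18

Open {D1, D4}.
  Farthest demand point is B at distance 18 (to D1); all others are ≤ 18.
With {D2, D4} the worst case is 19.
With {D2, D3} the worst case is 20.
No size-2 selection achieves below 18.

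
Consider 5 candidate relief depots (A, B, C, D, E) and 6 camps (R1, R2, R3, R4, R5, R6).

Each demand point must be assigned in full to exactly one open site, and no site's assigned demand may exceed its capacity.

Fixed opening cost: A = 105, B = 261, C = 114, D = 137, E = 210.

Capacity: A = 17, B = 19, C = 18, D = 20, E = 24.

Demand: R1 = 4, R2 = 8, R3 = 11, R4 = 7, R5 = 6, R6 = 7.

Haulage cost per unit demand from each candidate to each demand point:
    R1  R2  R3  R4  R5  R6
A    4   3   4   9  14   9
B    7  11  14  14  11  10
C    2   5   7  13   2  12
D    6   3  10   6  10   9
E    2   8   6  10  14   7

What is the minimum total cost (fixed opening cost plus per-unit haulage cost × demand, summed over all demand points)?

Open {A, C, D}; cheapest assignment that respects the capacities:
  A (cap 17, load 11): R3 — cost 11×4 = 44
  C (cap 18, load 18): R1, R2, R5 — cost 4×2 + 8×5 + 6×2 = 60
  D (cap 20, load 14): R4, R6 — cost 7×6 + 7×9 = 105
  Shipping 209, fixed 356 → total 565.
  Any other capacity-feasible assignment to {A, C, D} ships for at least 209.
Compare {D, E}: its best feasible assignment gives total 636.
Compare {A, C, E}: its best feasible assignment gives total 651.
Every other set of open sites that can feasibly serve all demand totals ≥ 636 even under its best assignment. Minimum: 565.

565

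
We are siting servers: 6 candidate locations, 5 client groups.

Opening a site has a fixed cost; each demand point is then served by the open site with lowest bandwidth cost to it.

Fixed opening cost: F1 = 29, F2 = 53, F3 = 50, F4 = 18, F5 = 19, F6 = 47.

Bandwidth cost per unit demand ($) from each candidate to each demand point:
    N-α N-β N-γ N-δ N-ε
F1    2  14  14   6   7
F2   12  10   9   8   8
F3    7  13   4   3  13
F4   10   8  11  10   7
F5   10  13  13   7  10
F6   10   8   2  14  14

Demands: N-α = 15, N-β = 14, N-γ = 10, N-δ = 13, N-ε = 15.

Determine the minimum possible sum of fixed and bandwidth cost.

Open {F1, F6}: assign each demand point to its cheapest open site.
  N-α→F1 15×2=30, N-β→F6 14×8=112, N-γ→F6 10×2=20, N-δ→F1 13×6=78, N-ε→F1 15×7=105
  bandwidth cost 345, fixed 76 → total 421.
Compare {F1, F3, F4}: bandwidth cost 326 + fixed 97 = 423.
Compare {F1, F3, F6}: bandwidth cost 306 + fixed 126 = 432.
Compare {F1, F4, F6}: bandwidth cost 345 + fixed 94 = 439.
All other subsets cost ≥ 423. Minimum total cost: 421.

421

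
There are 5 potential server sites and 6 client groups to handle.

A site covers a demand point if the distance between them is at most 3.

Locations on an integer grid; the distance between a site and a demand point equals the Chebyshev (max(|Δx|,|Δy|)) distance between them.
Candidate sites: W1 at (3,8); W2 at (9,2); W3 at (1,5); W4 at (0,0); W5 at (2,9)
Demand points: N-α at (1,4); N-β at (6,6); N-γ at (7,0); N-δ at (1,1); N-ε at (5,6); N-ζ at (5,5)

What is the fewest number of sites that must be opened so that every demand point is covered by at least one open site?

4

Coverage sets (demand points within 3 of each site):
  W1: {N-β, N-ε, N-ζ}
  W2: {N-γ}
  W3: {N-α}
  W4: {N-δ}
  W5: {N-ε}
No 3 sites suffice: every size-3 union leaves at least one demand point uncovered.
But {W1, W2, W3, W4} covers everything, so the minimum is 4.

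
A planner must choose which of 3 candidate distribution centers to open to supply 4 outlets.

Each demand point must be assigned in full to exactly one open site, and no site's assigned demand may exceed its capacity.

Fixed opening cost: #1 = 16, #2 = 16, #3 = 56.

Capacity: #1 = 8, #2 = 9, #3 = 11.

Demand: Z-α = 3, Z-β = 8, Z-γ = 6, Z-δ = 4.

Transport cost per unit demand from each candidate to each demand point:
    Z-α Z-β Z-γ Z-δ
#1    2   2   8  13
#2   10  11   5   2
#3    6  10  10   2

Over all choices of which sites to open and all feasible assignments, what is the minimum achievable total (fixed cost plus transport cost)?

Open {#1, #2, #3}; cheapest assignment that respects the capacities:
  #1 (cap 8, load 8): Z-β — cost 8×2 = 16
  #2 (cap 9, load 6): Z-γ — cost 6×5 = 30
  #3 (cap 11, load 7): Z-α, Z-δ — cost 3×6 + 4×2 = 26
  Shipping 72, fixed 88 → total 160.
  Any other capacity-feasible assignment to {#1, #2, #3} ships for at least 72.
Total demand is 21 and no other set of sites has combined capacity ≥ 21, so {#1, #2, #3} is the only feasible choice of open sites. Minimum: 160.

160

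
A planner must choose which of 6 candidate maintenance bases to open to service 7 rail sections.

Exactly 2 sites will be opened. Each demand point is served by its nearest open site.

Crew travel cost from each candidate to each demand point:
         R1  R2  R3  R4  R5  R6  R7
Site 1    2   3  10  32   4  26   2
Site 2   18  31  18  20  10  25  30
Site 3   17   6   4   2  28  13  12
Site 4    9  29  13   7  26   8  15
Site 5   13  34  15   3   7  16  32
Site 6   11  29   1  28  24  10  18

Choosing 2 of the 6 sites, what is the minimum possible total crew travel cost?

Open {Site 1, Site 3}.
  R1→Site 1 2, R2→Site 1 3, R3→Site 3 4, R4→Site 3 2, R5→Site 1 4, R6→Site 3 13, R7→Site 1 2  ⇒ total 30.
Compare {Site 1, Site 4}: total 36.
Compare {Site 1, Site 5}: total 40.
No size-2 selection does better; minimum is 30.

30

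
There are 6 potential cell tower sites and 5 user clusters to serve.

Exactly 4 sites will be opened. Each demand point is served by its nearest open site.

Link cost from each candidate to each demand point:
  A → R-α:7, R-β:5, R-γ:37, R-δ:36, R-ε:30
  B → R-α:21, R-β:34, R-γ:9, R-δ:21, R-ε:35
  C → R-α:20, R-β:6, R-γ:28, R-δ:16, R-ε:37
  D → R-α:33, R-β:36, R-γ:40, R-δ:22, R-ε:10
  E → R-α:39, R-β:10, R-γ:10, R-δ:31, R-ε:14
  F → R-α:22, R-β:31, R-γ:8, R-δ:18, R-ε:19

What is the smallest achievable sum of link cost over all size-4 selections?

Open {A, C, D, F}.
  R-α→A 7, R-β→A 5, R-γ→F 8, R-δ→C 16, R-ε→D 10  ⇒ total 46.
Compare {A, B, C, D}: total 47.
Compare {A, B, D, F}: total 48.
No size-4 selection does better; minimum is 46.

46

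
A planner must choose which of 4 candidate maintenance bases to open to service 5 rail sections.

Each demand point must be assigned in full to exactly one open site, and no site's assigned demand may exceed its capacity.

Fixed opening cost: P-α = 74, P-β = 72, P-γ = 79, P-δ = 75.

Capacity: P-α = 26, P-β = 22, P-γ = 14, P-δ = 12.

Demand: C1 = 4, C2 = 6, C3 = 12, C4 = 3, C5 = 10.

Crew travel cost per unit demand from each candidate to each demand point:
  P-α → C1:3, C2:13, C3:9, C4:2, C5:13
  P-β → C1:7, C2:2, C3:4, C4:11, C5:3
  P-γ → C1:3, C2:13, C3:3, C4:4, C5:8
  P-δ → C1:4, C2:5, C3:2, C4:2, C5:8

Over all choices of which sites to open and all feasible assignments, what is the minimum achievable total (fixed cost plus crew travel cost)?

Open {P-α, P-β, P-δ}; cheapest assignment that respects the capacities:
  P-α (cap 26, load 7): C1, C4 — cost 4×3 + 3×2 = 18
  P-β (cap 22, load 16): C2, C5 — cost 6×2 + 10×3 = 42
  P-δ (cap 12, load 12): C3 — cost 12×2 = 24
  Shipping 84, fixed 221 → total 305.
  Any other capacity-feasible assignment to {P-α, P-β, P-δ} ships for at least 84.
Compare {P-α, P-β}: its best feasible assignment gives total 314.
Compare {P-β, P-γ, P-δ}: its best feasible assignment gives total 316.
Every other set of open sites that can feasibly serve all demand totals ≥ 314 even under its best assignment. Minimum: 305.

305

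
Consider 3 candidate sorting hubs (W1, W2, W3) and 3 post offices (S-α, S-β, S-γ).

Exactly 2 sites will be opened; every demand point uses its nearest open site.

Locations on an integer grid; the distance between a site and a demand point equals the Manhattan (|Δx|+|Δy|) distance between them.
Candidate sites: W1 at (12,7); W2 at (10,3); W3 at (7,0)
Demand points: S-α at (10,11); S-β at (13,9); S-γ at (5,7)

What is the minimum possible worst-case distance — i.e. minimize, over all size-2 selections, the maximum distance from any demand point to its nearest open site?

Open {W1, W2}.
  Farthest demand point is S-γ at distance 7 (to W1); all others are ≤ 7.
With {W1, W3} the worst case is 7.
With {W2, W3} the worst case is 9.
No size-2 selection achieves below 7.

7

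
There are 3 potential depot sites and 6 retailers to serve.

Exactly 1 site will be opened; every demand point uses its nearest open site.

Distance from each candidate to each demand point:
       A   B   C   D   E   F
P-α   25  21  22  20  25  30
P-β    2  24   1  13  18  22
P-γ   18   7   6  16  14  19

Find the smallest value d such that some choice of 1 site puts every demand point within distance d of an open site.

Open {P-γ}.
  Farthest demand point is F at distance 19 (to P-γ); all others are ≤ 19.
With {P-β} the worst case is 24.
With {P-α} the worst case is 30.
No size-1 selection achieves below 19.

19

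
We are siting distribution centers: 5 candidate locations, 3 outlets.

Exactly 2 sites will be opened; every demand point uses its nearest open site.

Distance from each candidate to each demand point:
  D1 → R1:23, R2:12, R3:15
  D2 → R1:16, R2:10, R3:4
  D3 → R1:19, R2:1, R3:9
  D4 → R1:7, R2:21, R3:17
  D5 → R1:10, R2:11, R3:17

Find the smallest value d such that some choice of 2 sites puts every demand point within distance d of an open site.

Open {D3, D4}.
  Farthest demand point is R3 at distance 9 (to D3); all others are ≤ 9.
With {D2, D4} the worst case is 10.
With {D2, D5} the worst case is 10.
No size-2 selection achieves below 9.

9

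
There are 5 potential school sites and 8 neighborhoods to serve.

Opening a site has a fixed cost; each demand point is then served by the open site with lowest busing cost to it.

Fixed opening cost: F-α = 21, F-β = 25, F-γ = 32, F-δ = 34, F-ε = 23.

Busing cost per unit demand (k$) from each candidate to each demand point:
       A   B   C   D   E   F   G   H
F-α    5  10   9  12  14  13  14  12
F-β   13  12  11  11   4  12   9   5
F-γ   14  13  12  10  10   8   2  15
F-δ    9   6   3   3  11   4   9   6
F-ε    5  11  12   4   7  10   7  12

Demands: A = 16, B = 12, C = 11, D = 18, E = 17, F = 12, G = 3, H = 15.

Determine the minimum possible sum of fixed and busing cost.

Open {F-β, F-δ, F-ε}: assign each demand point to its cheapest open site.
  A→F-ε 16×5=80, B→F-δ 12×6=72, C→F-δ 11×3=33, D→F-δ 18×3=54, E→F-β 17×4=68, F→F-δ 12×4=48, G→F-ε 3×7=21, H→F-β 15×5=75
  busing cost 451, fixed 82 → total 533.
Compare {F-α, F-β, F-δ}: busing cost 457 + fixed 80 = 537.
Compare {F-α, F-β, F-γ, F-δ}: busing cost 436 + fixed 112 = 548.
Compare {F-β, F-γ, F-δ, F-ε}: busing cost 436 + fixed 114 = 550.
All other subsets cost ≥ 537. Minimum total cost: 533.

533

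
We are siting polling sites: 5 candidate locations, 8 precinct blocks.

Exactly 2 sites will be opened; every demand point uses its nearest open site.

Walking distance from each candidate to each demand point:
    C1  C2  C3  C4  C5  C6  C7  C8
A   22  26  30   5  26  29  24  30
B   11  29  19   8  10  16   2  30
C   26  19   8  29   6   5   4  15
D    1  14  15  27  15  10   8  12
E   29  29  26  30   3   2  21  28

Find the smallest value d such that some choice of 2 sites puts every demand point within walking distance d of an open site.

Open {A, D}.
  Farthest demand point is C3 at walking distance 15 (to D); all others are ≤ 15.
With {B, D} the worst case is 15.
With {B, C} the worst case is 19.
No size-2 selection achieves below 15.

15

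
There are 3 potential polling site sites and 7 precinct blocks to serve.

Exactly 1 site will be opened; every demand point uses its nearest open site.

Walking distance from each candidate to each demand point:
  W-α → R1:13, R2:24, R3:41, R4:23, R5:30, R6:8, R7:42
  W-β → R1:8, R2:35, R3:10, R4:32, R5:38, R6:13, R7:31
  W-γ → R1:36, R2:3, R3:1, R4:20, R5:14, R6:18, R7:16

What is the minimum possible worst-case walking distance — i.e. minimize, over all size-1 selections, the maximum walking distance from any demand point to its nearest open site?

36

Open {W-γ}.
  Farthest demand point is R1 at walking distance 36 (to W-γ); all others are ≤ 36.
With {W-β} the worst case is 38.
With {W-α} the worst case is 42.
No size-1 selection achieves below 36.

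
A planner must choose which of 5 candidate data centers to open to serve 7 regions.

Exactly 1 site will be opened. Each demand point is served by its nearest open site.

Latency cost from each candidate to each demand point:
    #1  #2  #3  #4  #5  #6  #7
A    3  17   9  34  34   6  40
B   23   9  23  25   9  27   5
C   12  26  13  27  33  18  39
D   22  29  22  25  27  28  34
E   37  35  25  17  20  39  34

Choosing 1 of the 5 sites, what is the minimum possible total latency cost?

Open {B}.
  #1→B 23, #2→B 9, #3→B 23, #4→B 25, #5→B 9, #6→B 27, #7→B 5  ⇒ total 121.
Compare {A}: total 143.
Compare {C}: total 168.
No size-1 selection does better; minimum is 121.

121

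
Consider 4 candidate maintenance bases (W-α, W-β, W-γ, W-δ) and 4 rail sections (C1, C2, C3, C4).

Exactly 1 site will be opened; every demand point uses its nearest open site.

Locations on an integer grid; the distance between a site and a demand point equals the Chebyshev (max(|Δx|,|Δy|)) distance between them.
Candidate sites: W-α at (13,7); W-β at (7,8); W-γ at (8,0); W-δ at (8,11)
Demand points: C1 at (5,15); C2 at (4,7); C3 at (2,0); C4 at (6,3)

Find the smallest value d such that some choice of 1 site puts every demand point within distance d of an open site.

Open {W-β}.
  Farthest demand point is C3 at distance 8 (to W-β); all others are ≤ 8.
With {W-α} the worst case is 11.
With {W-δ} the worst case is 11.
No size-1 selection achieves below 8.

8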